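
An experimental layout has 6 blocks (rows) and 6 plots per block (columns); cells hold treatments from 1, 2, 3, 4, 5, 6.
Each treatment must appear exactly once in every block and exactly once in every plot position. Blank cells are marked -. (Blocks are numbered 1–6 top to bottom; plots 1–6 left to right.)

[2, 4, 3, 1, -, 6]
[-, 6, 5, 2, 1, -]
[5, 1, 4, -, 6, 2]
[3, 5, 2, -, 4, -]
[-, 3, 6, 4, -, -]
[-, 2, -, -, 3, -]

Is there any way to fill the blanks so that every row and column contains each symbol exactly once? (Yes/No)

No block or plot among the givens repeats a symbol, and propagating forced cells runs into no contradiction.
One valid completion exists (for instance, 2 4 3 1 5 6 / 4 6 5 2 1 3 / 5 1 4 3 6 2 / 3 5 2 6 4 1 / 1 3 6 4 2 5 / 6 2 1 5 3 4).

Yes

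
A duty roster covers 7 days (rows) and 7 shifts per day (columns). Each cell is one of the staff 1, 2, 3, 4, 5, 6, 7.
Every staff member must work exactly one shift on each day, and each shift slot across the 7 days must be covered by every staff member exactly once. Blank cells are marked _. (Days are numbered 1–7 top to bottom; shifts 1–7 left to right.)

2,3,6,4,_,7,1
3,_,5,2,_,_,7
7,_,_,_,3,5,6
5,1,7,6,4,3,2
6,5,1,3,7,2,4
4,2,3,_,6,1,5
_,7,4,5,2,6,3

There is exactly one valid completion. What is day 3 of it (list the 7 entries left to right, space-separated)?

7 4 2 1 3 5 6

Day 3, shift 2: day 3 has {3, 5, 6, 7} and shift 2 has {1, 2, 3, 5, 7}, leaving only 4.
Day 3, shift 3: day 3 has {3, 4, 5, 6, 7} and shift 3 has {1, 3, 4, 5, 6, 7}, leaving only 2.
Day 3, shift 4: day 3 has {2, 3, 4, 5, 6, 7} and shift 4 has {2, 3, 4, 5, 6}, leaving only 1.
So day 3 reads: 7 4 2 1 3 5 6.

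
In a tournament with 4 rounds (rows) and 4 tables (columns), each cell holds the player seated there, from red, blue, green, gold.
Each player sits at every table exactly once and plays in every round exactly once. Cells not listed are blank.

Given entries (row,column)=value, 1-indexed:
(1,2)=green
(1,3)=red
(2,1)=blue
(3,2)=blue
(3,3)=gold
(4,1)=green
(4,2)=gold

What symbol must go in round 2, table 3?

green

Round 2 already has {blue} and table 3 already has {red, gold}, so round 2, table 3 must be green.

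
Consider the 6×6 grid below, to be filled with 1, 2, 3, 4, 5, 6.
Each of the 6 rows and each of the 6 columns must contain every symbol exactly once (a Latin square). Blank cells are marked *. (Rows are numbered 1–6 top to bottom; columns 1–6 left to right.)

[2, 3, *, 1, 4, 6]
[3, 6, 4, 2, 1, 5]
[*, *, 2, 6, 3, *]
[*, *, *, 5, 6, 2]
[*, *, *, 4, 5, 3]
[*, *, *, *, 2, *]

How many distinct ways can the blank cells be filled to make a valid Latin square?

Row 1, column 3: eliminating its row and column leaves {5}.
Row 3, column 1: eliminating its row and column leaves {1, 4, 5}.
Row 3, column 2: eliminating its row and column leaves {1, 4, 5}.
Row 3, column 6: eliminating its row and column leaves {1, 4}.
Row 4, column 1: eliminating its row and column leaves {1, 4}.
Row 4, column 2: eliminating its row and column leaves {1, 4}.
Row 4, column 3: eliminating its row and column leaves {1, 3}.
Row 5, column 1: eliminating its row and column leaves {1, 6}.
Row 5, column 2: eliminating its row and column leaves {1, 2}.
Row 5, column 3: eliminating its row and column leaves {1, 6}.
Row 6, column 1: eliminating its row and column leaves {1, 4, 5, 6}.
Row 6, column 2: eliminating its row and column leaves {1, 4, 5}.
Row 6, column 3: eliminating its row and column leaves {1, 3, 5, 6}.
Row 6, column 4: eliminating its row and column leaves {3}.
Row 6, column 6: eliminating its row and column leaves {1, 4}.
Enumerating the assignments across these blanks that avoid any row or column repeat gives 5 completions.

5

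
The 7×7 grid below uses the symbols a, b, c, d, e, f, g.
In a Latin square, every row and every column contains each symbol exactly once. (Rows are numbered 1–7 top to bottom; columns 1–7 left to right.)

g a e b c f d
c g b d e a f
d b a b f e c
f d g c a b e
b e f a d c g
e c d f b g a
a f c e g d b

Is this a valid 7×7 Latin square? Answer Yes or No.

No

Row 3 contains b twice (at columns 2 and 4), so it is not a permutation.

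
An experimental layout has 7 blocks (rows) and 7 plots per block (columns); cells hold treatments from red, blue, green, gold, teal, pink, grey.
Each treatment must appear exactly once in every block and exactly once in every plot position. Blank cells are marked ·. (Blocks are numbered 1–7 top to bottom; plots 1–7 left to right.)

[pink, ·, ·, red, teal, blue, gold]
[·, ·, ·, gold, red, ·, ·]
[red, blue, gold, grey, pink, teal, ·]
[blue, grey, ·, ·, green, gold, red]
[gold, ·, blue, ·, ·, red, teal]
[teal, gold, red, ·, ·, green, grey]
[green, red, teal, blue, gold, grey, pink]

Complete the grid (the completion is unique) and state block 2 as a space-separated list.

Block 2, plot 1: block 2 has {red, gold} and plot 1 has {red, blue, green, gold, teal, pink}, leaving only grey.
Block 2, plot 6: block 2 has {red, gold, grey} and plot 6 has {red, blue, green, gold, teal, grey}, leaving only pink.
Block 2, plot 3: block 2 has {red, gold, pink, grey} and plot 3 has {red, blue, gold, teal}, leaving only green.
Block 2, plot 2: block 2 has {red, green, gold, pink, grey} and plot 2 has {red, blue, gold, grey}, leaving only teal.
Block 2, plot 7: block 2 has {red, green, gold, teal, pink, grey} and plot 7 has {red, gold, teal, pink, grey}, leaving only blue.
So block 2 reads: grey teal green gold red pink blue.

grey teal green gold red pink blue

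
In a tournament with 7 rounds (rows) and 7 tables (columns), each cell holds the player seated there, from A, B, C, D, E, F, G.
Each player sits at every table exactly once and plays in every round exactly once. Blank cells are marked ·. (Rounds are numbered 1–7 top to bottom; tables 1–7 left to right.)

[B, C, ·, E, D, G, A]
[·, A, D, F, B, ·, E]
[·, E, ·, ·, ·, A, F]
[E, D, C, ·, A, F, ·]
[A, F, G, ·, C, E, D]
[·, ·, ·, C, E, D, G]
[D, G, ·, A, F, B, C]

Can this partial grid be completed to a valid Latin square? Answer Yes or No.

Yes

No round or table among the givens repeats a symbol, and propagating forced cells runs into no contradiction.
One valid completion exists (for instance, B C F E D G A / G A D F B C E / C E B D G A F / E D C G A F B / A F G B C E D / F B A C E D G / D G E A F B C).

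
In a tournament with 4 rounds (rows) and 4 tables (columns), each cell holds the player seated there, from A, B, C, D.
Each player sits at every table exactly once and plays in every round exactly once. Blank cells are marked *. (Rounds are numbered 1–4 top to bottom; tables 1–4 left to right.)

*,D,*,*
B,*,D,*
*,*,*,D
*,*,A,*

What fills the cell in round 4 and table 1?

D

Round 4, table 1 is narrowed to {C, D}.
If it were C, then round 3, table 1 would be left with no valid symbol.
So round 4, table 1 must be D.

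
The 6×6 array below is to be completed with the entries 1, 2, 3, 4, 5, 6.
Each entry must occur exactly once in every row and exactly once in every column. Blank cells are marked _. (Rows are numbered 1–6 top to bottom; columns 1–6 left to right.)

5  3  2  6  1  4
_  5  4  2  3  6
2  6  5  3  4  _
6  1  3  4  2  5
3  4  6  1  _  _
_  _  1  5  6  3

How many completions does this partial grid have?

Row 2, column 1: eliminating its row and column leaves {1}.
Row 3, column 6: eliminating its row and column leaves {1}.
Row 5, column 5: eliminating its row and column leaves {5}.
Row 5, column 6: eliminating its row and column leaves {2}.
Row 6, column 1: eliminating its row and column leaves {4}.
Row 6, column 2: eliminating its row and column leaves {2}.
Only one assignment across all blanks avoids any row or column repeat, giving 1 completion.

1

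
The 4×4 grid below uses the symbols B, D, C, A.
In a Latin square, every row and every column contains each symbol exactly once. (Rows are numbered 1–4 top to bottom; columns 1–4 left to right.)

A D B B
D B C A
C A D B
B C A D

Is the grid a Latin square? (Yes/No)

Column 4 contains B twice (at rows 1 and 3), so it is not a permutation.

No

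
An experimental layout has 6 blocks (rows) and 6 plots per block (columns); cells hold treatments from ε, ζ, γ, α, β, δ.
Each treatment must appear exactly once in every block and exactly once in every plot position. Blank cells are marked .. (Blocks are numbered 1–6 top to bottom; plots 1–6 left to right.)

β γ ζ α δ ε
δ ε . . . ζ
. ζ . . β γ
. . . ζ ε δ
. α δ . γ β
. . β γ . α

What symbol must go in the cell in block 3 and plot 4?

δ

Block 2, plot 4: block 2 has {ε, ζ, δ} and plot 4 has {ζ, γ, α}, leaving only β.
Block 2, plot 5: block 2 has {ε, ζ, β, δ} and plot 5 has {ε, γ, β, δ}, leaving only α.
Block 2, plot 3: block 2 has {ε, ζ, α, β, δ} and plot 3 has {ζ, β, δ}, leaving only γ.
Block 4, plot 2: block 4 has {ε, ζ, δ} and plot 2 has {ε, ζ, γ, α}, leaving only β.
Block 4, plot 3: block 4 has {ε, ζ, β, δ} and plot 3 has {ζ, γ, β, δ}, leaving only α.
Block 3, plot 3: block 3 has {ζ, γ, β} and plot 3 has {ζ, γ, α, β, δ}, leaving only ε.
Block 3 already has {ε, ζ, γ, β} and plot 4 already has {ζ, γ, α, β}, so block 3, plot 4 must be δ.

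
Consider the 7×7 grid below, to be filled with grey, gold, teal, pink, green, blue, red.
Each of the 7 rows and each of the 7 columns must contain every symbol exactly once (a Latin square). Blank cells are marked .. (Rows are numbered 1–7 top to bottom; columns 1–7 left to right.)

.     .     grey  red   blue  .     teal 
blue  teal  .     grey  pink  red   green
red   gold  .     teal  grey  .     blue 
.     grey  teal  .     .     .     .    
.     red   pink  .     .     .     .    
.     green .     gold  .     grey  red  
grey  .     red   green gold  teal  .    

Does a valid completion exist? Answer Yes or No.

Yes

No row or column among the givens repeats a symbol, and propagating forced cells runs into no contradiction.
One valid completion exists (for instance, gold pink grey red blue green teal / blue teal gold grey pink red green / red gold green teal grey pink blue / green grey teal pink red blue gold / teal red pink blue green gold grey / pink green blue gold teal grey red / grey blue red green gold teal pink).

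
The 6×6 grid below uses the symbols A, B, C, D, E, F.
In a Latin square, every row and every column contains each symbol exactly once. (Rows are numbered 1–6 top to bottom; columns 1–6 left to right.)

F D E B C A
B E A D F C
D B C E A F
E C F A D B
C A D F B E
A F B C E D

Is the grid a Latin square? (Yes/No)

Yes

Each row is a permutation of the 6 symbols, and so is each column.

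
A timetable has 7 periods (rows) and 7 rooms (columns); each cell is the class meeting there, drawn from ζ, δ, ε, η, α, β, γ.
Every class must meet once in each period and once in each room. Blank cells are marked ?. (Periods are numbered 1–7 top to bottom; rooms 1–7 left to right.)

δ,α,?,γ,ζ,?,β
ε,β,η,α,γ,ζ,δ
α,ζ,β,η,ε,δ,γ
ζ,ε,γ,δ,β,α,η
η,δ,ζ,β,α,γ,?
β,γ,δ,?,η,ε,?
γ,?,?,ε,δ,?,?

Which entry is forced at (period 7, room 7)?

ζ

Period 1, room 3: period 1 has {ζ, δ, α, β, γ} and room 3 has {ζ, δ, η, β, γ}, leaving only ε.
Period 1, room 6: period 1 has {ζ, δ, ε, α, β, γ} and room 6 has {ζ, δ, ε, α, γ}, leaving only η.
Period 5, room 7: period 5 has {ζ, δ, η, α, β, γ} and room 7 has {δ, η, β, γ}, leaving only ε.
Period 6, room 4: period 6 has {δ, ε, η, β, γ} and room 4 has {δ, ε, η, α, β, γ}, leaving only ζ.
Period 6, room 7: period 6 has {ζ, δ, ε, η, β, γ} and room 7 has {δ, ε, η, β, γ}, leaving only α.
Period 7 already has {δ, ε, γ} and room 7 already has {δ, ε, η, α, β, γ}, so period 7, room 7 must be ζ.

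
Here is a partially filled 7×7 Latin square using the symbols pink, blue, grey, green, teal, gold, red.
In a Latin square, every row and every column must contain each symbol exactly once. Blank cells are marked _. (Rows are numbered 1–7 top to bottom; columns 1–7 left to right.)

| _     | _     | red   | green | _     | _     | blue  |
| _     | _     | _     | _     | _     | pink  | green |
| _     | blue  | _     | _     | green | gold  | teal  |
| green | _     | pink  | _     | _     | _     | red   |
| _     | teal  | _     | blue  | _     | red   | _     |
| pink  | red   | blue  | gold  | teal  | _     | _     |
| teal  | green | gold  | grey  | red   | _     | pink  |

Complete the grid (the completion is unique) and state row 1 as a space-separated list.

gold pink red green grey teal blue

Row 3, column 3: row 3 has {blue, green, teal, gold} and column 3 has {pink, blue, gold, red}, leaving only grey.
Row 2, column 3: row 2 has {pink, green} and column 3 has {pink, blue, grey, gold, red}, leaving only teal.
Row 2, column 4: row 2 has {pink, green, teal} and column 4 has {blue, grey, green, gold}, leaving only red.
Row 3, column 1: row 3 has {blue, grey, green, teal, gold} and column 1 has {pink, green, teal}, leaving only red.
Row 3, column 4: row 3 has {blue, grey, green, teal, gold, red} and column 4 has {blue, grey, green, gold, red}, leaving only pink.
Row 4, column 4: row 4 has {pink, green, red} and column 4 has {pink, blue, grey, green, gold, red}, leaving only teal.
Row 5, column 3: row 5 has {blue, teal, red} and column 3 has {pink, blue, grey, teal, gold, red}, leaving only green.
Row 6, column 7: row 6 has {pink, blue, teal, gold, red} and column 7 has {pink, blue, green, teal, red}, leaving only grey.
Row 5, column 7: row 5 has {blue, green, teal, red} and column 7 has {pink, blue, grey, green, teal, red}, leaving only gold.
Row 5, column 1: row 5 has {blue, green, teal, gold, red} and column 1 has {pink, green, teal, red}, leaving only grey.
Row 1, column 1: row 1 has {blue, green, red} and column 1 has {pink, grey, green, teal, red}, leaving only gold.
Row 2, column 1: row 2 has {pink, green, teal, red} and column 1 has {pink, grey, green, teal, gold, red}, leaving only blue.
Row 5, column 5: row 5 has {blue, grey, green, teal, gold, red} and column 5 has {green, teal, red}, leaving only pink.
Row 1, column 5: row 1 has {blue, green, gold, red} and column 5 has {pink, green, teal, red}, leaving only grey.
Row 1, column 2: row 1 has {blue, grey, green, gold, red} and column 2 has {blue, green, teal, red}, leaving only pink.
Row 1, column 6: row 1 has {pink, blue, grey, green, gold, red} and column 6 has {pink, gold, red}, leaving only teal.
So row 1 reads: gold pink red green grey teal blue.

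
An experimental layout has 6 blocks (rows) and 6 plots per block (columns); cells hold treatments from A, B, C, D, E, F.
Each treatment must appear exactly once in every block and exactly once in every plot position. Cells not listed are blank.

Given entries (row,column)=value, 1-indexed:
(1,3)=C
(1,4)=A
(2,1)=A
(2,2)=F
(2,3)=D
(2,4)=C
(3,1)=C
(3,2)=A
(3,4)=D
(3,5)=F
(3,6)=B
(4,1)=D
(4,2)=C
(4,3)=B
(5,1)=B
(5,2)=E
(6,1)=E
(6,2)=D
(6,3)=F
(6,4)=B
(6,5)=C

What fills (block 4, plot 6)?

F

Block 1, plot 1: block 1 has {A, C} and plot 1 has {A, B, C, D, E}, leaving only F.
Block 1, plot 2: block 1 has {A, C, F} and plot 2 has {A, C, D, E, F}, leaving only B.
Block 2, plot 6: block 2 has {A, C, D, F} and plot 6 has {B}, leaving only E.
Block 1, plot 6: block 1 has {A, B, C, F} and plot 6 has {B, E}, leaving only D.
Block 1, plot 5: block 1 has {A, B, C, D, F} and plot 5 has {C, F}, leaving only E.
Block 2, plot 5: block 2 has {A, C, D, E, F} and plot 5 has {C, E, F}, leaving only B.
Block 3, plot 3: block 3 has {A, B, C, D, F} and plot 3 has {B, C, D, F}, leaving only E.
Block 4, plot 5: block 4 has {B, C, D} and plot 5 has {B, C, E, F}, leaving only A.
Block 4 already has {A, B, C, D} and plot 6 already has {B, D, E}, so block 4, plot 6 must be F.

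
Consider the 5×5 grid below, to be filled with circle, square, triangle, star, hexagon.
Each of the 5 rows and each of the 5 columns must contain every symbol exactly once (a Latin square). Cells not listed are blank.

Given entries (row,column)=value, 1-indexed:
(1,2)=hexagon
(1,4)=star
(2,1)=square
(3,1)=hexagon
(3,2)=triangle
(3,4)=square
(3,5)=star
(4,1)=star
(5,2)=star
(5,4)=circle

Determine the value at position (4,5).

circle

Row 2, column 2: row 2 has {square} and column 2 has {triangle, star, hexagon}, leaving only circle.
Row 3, column 3: row 3 has {square, triangle, star, hexagon} and column 3 has {}, leaving only circle.
Row 4, column 2: row 4 has {star} and column 2 has {circle, triangle, star, hexagon}, leaving only square.
Row 5, column 1: row 5 has {circle, star} and column 1 has {square, star, hexagon}, leaving only triangle.
Row 1, column 1: row 1 has {star, hexagon} and column 1 has {square, triangle, star, hexagon}, leaving only circle.
Row 4, column 5 is narrowed to {circle, triangle, hexagon}.
If it were triangle, then row 5, column 5 would be left with no valid symbol.
If it were hexagon, then row 5, column 5 would be left with no valid symbol.
So row 4, column 5 must be circle.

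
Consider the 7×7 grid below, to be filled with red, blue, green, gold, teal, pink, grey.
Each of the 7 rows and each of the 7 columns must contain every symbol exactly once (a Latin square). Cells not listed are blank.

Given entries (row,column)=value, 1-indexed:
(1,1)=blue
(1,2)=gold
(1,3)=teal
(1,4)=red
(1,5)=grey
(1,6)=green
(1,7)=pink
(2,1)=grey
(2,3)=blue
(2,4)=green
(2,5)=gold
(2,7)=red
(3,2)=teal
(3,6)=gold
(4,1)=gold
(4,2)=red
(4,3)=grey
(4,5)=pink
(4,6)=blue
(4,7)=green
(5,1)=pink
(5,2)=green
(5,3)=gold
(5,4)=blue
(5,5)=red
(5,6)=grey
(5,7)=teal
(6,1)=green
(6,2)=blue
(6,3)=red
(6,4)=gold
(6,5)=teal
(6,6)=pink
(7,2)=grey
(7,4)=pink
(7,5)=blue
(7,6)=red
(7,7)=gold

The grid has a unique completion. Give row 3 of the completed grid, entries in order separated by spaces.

Row 3, column 1: row 3 has {gold, teal} and column 1 has {blue, green, gold, pink, grey}, leaving only red.
Row 3, column 4: row 3 has {red, gold, teal} and column 4 has {red, blue, green, gold, pink}, leaving only grey.
Row 3, column 5: row 3 has {red, gold, teal, grey} and column 5 has {red, blue, gold, teal, pink, grey}, leaving only green.
Row 3, column 3: row 3 has {red, green, gold, teal, grey} and column 3 has {red, blue, gold, teal, grey}, leaving only pink.
Row 3, column 7: row 3 has {red, green, gold, teal, pink, grey} and column 7 has {red, green, gold, teal, pink}, leaving only blue.
So row 3 reads: red teal pink grey green gold blue.

red teal pink grey green gold blue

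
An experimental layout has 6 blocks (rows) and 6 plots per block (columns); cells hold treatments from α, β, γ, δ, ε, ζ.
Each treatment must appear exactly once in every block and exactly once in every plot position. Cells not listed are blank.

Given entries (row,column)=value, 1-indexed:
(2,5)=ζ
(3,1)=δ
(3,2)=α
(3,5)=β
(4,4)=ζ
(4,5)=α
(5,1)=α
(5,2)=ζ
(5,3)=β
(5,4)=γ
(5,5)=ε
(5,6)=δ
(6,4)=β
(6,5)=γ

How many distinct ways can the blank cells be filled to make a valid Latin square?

Block 1, plot 1: eliminating its block and plot leaves {β, γ, ε, ζ}.
Block 1, plot 2: eliminating its block and plot leaves {β, γ, δ, ε}.
Block 1, plot 3: eliminating its block and plot leaves {α, γ, δ, ε, ζ}.
Block 1, plot 4: eliminating its block and plot leaves {α, δ, ε}.
Block 1, plot 5: eliminating its block and plot leaves {δ}.
Block 1, plot 6: eliminating its block and plot leaves {α, β, γ, ε, ζ}.
Block 2, plot 1: eliminating its block and plot leaves {β, γ, ε}.
Block 2, plot 2: eliminating its block and plot leaves {β, γ, δ, ε}.
Block 2, plot 3: eliminating its block and plot leaves {α, γ, δ, ε}.
Block 2, plot 4: eliminating its block and plot leaves {α, δ, ε}.
Block 2, plot 6: eliminating its block and plot leaves {α, β, γ, ε}.
Block 3, plot 3: eliminating its block and plot leaves {γ, ε, ζ}.
Block 3, plot 4: eliminating its block and plot leaves {ε}.
Block 3, plot 6: eliminating its block and plot leaves {γ, ε, ζ}.
Block 4, plot 1: eliminating its block and plot leaves {β, γ, ε}.
Block 4, plot 2: eliminating its block and plot leaves {β, γ, δ, ε}.
Block 4, plot 3: eliminating its block and plot leaves {γ, δ, ε}.
Block 4, plot 6: eliminating its block and plot leaves {β, γ, ε}.
Block 6, plot 1: eliminating its block and plot leaves {ε, ζ}.
Block 6, plot 2: eliminating its block and plot leaves {δ, ε}.
Block 6, plot 3: eliminating its block and plot leaves {α, δ, ε, ζ}.
Block 6, plot 6: eliminating its block and plot leaves {α, ε, ζ}.
Enumerating the assignments across these blanks that avoid any block or plot repeat gives 40 completions.

40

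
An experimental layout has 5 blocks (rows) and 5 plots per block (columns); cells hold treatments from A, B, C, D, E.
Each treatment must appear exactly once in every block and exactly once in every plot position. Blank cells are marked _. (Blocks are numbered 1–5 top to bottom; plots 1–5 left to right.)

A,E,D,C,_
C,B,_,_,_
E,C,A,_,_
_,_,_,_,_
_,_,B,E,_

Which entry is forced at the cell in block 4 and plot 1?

Block 1, plot 5: block 1 has {A, C, D, E} and plot 5 has {}, leaving only B.
Block 2, plot 3: block 2 has {B, C} and plot 3 has {A, B, D}, leaving only E.
Block 3, plot 5: block 3 has {A, C, E} and plot 5 has {B}, leaving only D.
Block 2, plot 5: block 2 has {B, C, E} and plot 5 has {B, D}, leaving only A.
Block 2, plot 4: block 2 has {A, B, C, E} and plot 4 has {C, E}, leaving only D.
Block 3, plot 4: block 3 has {A, C, D, E} and plot 4 has {C, D, E}, leaving only B.
Block 4, plot 3: block 4 has {} and plot 3 has {A, B, D, E}, leaving only C.
Block 4, plot 4: block 4 has {C} and plot 4 has {B, C, D, E}, leaving only A.
Block 4, plot 2: block 4 has {A, C} and plot 2 has {B, C, E}, leaving only D.
Block 4 already has {A, C, D} and plot 1 already has {A, C, E}, so block 4, plot 1 must be B.

B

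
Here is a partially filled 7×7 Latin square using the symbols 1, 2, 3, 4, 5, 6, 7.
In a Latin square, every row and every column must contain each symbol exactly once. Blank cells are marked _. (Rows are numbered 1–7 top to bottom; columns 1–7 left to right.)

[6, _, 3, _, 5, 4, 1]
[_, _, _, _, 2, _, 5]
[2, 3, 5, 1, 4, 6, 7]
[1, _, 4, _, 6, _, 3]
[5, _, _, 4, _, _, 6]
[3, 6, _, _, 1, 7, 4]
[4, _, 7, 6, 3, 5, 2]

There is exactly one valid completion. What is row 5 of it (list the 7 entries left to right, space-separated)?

5 2 1 4 7 3 6

Row 5, column 5: row 5 has {4, 5, 6} and column 5 has {1, 2, 3, 4, 5, 6}, leaving only 7.
Row 2, column 1: row 2 has {2, 5} and column 1 has {1, 2, 3, 4, 5, 6}, leaving only 7.
Row 2, column 4: row 2 has {2, 5, 7} and column 4 has {1, 4, 6}, leaving only 3.
Row 2, column 6: row 2 has {2, 3, 5, 7} and column 6 has {4, 5, 6, 7}, leaving only 1.
Row 2, column 2: row 2 has {1, 2, 3, 5, 7} and column 2 has {3, 6}, leaving only 4.
Row 2, column 3: row 2 has {1, 2, 3, 4, 5, 7} and column 3 has {3, 4, 5, 7}, leaving only 6.
Row 4, column 6: row 4 has {1, 3, 4, 6} and column 6 has {1, 4, 5, 6, 7}, leaving only 2.
Row 5, column 6: row 5 has {4, 5, 6, 7} and column 6 has {1, 2, 4, 5, 6, 7}, leaving only 3.
Row 6, column 3: row 6 has {1, 3, 4, 6, 7} and column 3 has {3, 4, 5, 6, 7}, leaving only 2.
Row 5, column 3: row 5 has {3, 4, 5, 6, 7} and column 3 has {2, 3, 4, 5, 6, 7}, leaving only 1.
Row 5, column 2: row 5 has {1, 3, 4, 5, 6, 7} and column 2 has {3, 4, 6}, leaving only 2.
So row 5 reads: 5 2 1 4 7 3 6.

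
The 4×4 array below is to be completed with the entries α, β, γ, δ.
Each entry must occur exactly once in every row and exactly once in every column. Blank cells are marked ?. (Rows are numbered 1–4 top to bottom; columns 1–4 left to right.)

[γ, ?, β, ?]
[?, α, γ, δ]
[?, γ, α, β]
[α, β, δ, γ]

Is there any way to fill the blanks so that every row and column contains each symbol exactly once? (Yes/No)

No row or column among the givens repeats a symbol, and propagating forced cells runs into no contradiction.
One valid completion exists (for instance, γ δ β α / β α γ δ / δ γ α β / α β δ γ).

Yes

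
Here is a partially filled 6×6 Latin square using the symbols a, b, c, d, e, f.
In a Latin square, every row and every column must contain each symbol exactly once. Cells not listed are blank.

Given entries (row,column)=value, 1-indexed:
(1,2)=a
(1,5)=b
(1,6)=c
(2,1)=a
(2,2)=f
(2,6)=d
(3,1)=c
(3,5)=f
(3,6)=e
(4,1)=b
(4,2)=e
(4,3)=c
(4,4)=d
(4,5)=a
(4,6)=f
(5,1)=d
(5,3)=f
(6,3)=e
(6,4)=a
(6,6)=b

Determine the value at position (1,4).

f

Row 1, column 3: row 1 has {a, b, c} and column 3 has {c, e, f}, leaving only d.
Row 2, column 3: row 2 has {a, d, f} and column 3 has {c, d, e, f}, leaving only b.
Row 3, column 3: row 3 has {c, e, f} and column 3 has {b, c, d, e, f}, leaving only a.
Row 3, column 4: row 3 has {a, c, e, f} and column 4 has {a, d}, leaving only b.
Row 3, column 2: row 3 has {a, b, c, e, f} and column 2 has {a, e, f}, leaving only d.
Row 5, column 6: row 5 has {d, f} and column 6 has {b, c, d, e, f}, leaving only a.
Row 6, column 1: row 6 has {a, b, e} and column 1 has {a, b, c, d}, leaving only f.
Row 1, column 1: row 1 has {a, b, c, d} and column 1 has {a, b, c, d, f}, leaving only e.
Row 1 already has {a, b, c, d, e} and column 4 already has {a, b, d}, so row 1, column 4 must be f.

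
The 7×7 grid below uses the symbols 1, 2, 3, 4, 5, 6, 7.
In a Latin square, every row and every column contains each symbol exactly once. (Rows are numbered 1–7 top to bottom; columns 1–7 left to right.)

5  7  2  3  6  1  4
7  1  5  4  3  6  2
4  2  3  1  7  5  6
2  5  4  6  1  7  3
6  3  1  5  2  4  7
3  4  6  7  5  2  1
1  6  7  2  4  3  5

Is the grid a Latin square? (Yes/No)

Yes

Each row is a permutation of the 7 symbols, and so is each column.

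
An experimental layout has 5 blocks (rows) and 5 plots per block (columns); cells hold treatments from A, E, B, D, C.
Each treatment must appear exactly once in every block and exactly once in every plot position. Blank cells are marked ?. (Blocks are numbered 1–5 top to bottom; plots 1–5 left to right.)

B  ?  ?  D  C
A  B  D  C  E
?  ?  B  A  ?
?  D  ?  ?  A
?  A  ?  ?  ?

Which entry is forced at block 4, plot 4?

B

Block 1, plot 2: block 1 has {B, D, C} and plot 2 has {A, B, D}, leaving only E.
Block 1, plot 3: block 1 has {E, B, D, C} and plot 3 has {B, D}, leaving only A.
Block 3, plot 2: block 3 has {A, B} and plot 2 has {A, E, B, D}, leaving only C.
Block 3, plot 5: block 3 has {A, B, C} and plot 5 has {A, E, C}, leaving only D.
Block 3, plot 1: block 3 has {A, B, D, C} and plot 1 has {A, B}, leaving only E.
Block 4, plot 1: block 4 has {A, D} and plot 1 has {A, E, B}, leaving only C.
Block 4, plot 3: block 4 has {A, D, C} and plot 3 has {A, B, D}, leaving only E.
Block 4 already has {A, E, D, C} and plot 4 already has {A, D, C}, so block 4, plot 4 must be B.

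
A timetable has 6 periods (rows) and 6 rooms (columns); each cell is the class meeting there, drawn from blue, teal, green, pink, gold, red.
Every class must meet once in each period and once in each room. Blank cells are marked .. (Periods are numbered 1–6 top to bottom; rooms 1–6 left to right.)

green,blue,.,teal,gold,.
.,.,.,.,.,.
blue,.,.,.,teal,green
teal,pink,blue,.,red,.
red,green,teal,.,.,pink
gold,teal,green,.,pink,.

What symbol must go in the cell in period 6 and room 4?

red

Period 1, room 6: period 1 has {blue, teal, green, gold} and room 6 has {green, pink}, leaving only red.
Period 1, room 3: period 1 has {blue, teal, green, gold, red} and room 3 has {blue, teal, green}, leaving only pink.
Period 2, room 1: period 2 has {} and room 1 has {blue, teal, green, gold, red}, leaving only pink.
Period 4, room 6: period 4 has {blue, teal, pink, red} and room 6 has {green, pink, red}, leaving only gold.
Period 4, room 4: period 4 has {blue, teal, pink, gold, red} and room 4 has {teal}, leaving only green.
Period 5, room 5: period 5 has {teal, green, pink, red} and room 5 has {teal, pink, gold, red}, leaving only blue.
Period 2, room 5: period 2 has {pink} and room 5 has {blue, teal, pink, gold, red}, leaving only green.
Period 5, room 4: period 5 has {blue, teal, green, pink, red} and room 4 has {teal, green}, leaving only gold.
Period 6, room 6: period 6 has {teal, green, pink, gold} and room 6 has {green, pink, gold, red}, leaving only blue.
Period 6 already has {blue, teal, green, pink, gold} and room 4 already has {teal, green, gold}, so period 6, room 4 must be red.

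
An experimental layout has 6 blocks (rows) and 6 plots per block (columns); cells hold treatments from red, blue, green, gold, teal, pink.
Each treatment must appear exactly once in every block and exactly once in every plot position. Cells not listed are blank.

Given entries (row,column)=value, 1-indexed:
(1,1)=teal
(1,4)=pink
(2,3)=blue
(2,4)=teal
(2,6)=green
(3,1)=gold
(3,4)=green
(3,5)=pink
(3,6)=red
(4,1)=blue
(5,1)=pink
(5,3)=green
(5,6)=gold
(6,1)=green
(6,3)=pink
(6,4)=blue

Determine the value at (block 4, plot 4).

gold

Block 1, plot 6: block 1 has {teal, pink} and plot 6 has {red, green, gold}, leaving only blue.
Block 2, plot 1: block 2 has {blue, green, teal} and plot 1 has {blue, green, gold, teal, pink}, leaving only red.
Block 2, plot 5: block 2 has {red, blue, green, teal} and plot 5 has {pink}, leaving only gold.
Block 2, plot 2: block 2 has {red, blue, green, gold, teal} and plot 2 has {}, leaving only pink.
Block 3, plot 3: block 3 has {red, green, gold, pink} and plot 3 has {blue, green, pink}, leaving only teal.
Block 3, plot 2: block 3 has {red, green, gold, teal, pink} and plot 2 has {pink}, leaving only blue.
Block 5, plot 4: block 5 has {green, gold, pink} and plot 4 has {blue, green, teal, pink}, leaving only red.
Block 4 already has {blue} and plot 4 already has {red, blue, green, teal, pink}, so block 4, plot 4 must be gold.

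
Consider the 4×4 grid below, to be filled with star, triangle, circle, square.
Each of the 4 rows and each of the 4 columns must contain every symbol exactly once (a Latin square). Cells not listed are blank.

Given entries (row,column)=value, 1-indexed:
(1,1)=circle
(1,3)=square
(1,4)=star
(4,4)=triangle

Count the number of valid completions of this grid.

Row 1, column 2: eliminating its row and column leaves {triangle}.
Row 2, column 1: eliminating its row and column leaves {star, triangle, square}.
Row 2, column 2: eliminating its row and column leaves {star, triangle, circle, square}.
Row 2, column 3: eliminating its row and column leaves {star, triangle, circle}.
Row 2, column 4: eliminating its row and column leaves {circle, square}.
Row 3, column 1: eliminating its row and column leaves {star, triangle, square}.
Row 3, column 2: eliminating its row and column leaves {star, triangle, circle, square}.
Row 3, column 3: eliminating its row and column leaves {star, triangle, circle}.
Row 3, column 4: eliminating its row and column leaves {circle, square}.
Row 4, column 1: eliminating its row and column leaves {star, square}.
Row 4, column 2: eliminating its row and column leaves {star, circle, square}.
Row 4, column 3: eliminating its row and column leaves {star, circle}.
Enumerating the assignments across these blanks that avoid any row or column repeat gives 8 completions.

8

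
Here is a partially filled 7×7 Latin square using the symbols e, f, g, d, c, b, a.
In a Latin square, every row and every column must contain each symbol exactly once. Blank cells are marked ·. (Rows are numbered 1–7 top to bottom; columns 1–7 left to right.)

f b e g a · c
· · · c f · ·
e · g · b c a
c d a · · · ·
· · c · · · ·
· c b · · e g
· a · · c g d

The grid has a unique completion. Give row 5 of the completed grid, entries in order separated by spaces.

d g c a e b f

Row 1, column 6: row 1 has {e, f, g, c, b, a} and column 6 has {e, g, c}, leaving only d.
Row 2, column 3: row 2 has {f, c} and column 3 has {e, g, c, b, a}, leaving only d.
Row 3, column 2: row 3 has {e, g, c, b, a} and column 2 has {d, c, b, a}, leaving only f.
Row 3, column 4: row 3 has {e, f, g, c, b, a} and column 4 has {g, c}, leaving only d.
Row 6, column 5: row 6 has {e, g, c, b} and column 5 has {f, c, b, a}, leaving only d.
Row 6, column 1: row 6 has {e, g, d, c, b} and column 1 has {e, f, c}, leaving only a.
Row 6, column 4: row 6 has {e, g, d, c, b, a} and column 4 has {g, d, c}, leaving only f.
Row 7, column 1: row 7 has {g, d, c, a} and column 1 has {e, f, c, a}, leaving only b.
Row 2, column 1: row 2 has {f, d, c} and column 1 has {e, f, c, b, a}, leaving only g.
Row 5, column 1: row 5 has {c} and column 1 has {e, f, g, c, b, a}, leaving only d.
Row 2, column 2: row 2 has {f, g, d, c} and column 2 has {f, d, c, b, a}, leaving only e.
Row 5, column 2: row 5 has {d, c} and column 2 has {e, f, d, c, b, a}, leaving only g.
Row 5, column 5: row 5 has {g, d, c} and column 5 has {f, d, c, b, a}, leaving only e.
Row 2, column 7: row 2 has {e, f, g, d, c} and column 7 has {g, d, c, a}, leaving only b.
Row 5, column 7: row 5 has {e, g, d, c} and column 7 has {g, d, c, b, a}, leaving only f.
Row 2, column 6: row 2 has {e, f, g, d, c, b} and column 6 has {e, g, d, c}, leaving only a.
Row 5, column 6: row 5 has {e, f, g, d, c} and column 6 has {e, g, d, c, a}, leaving only b.
Row 5, column 4: row 5 has {e, f, g, d, c, b} and column 4 has {f, g, d, c}, leaving only a.
So row 5 reads: d g c a e b f.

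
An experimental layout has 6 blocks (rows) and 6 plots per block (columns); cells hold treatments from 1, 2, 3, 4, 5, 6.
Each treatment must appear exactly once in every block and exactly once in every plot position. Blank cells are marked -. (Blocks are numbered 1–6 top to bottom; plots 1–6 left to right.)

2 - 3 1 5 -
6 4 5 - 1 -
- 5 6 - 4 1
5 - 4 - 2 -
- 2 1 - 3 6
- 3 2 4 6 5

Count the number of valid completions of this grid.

Block 1, plot 2: eliminating its block and plot leaves {6}.
Block 1, plot 6: eliminating its block and plot leaves {4}.
Block 2, plot 4: eliminating its block and plot leaves {2, 3}.
Block 2, plot 6: eliminating its block and plot leaves {2, 3}.
Block 3, plot 1: eliminating its block and plot leaves {3}.
Block 3, plot 4: eliminating its block and plot leaves {2, 3}.
Block 4, plot 2: eliminating its block and plot leaves {1, 6}.
Block 4, plot 4: eliminating its block and plot leaves {3, 6}.
Block 4, plot 6: eliminating its block and plot leaves {3}.
Block 5, plot 1: eliminating its block and plot leaves {4}.
Block 5, plot 4: eliminating its block and plot leaves {5}.
Block 6, plot 1: eliminating its block and plot leaves {1}.
Only one assignment across all blanks avoids any block or plot repeat, giving 1 completion.

1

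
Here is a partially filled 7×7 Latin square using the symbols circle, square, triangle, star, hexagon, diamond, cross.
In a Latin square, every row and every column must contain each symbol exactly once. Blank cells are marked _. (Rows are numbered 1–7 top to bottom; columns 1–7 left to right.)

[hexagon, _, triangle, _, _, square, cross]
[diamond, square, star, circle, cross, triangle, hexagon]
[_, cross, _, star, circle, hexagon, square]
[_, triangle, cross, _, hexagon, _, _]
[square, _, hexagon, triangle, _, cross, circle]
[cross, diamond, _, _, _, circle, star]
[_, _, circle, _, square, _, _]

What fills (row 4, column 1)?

Row 1, column 4: row 1 has {square, triangle, hexagon, cross} and column 4 has {circle, triangle, star}, leaving only diamond.
Row 1, column 5: row 1 has {square, triangle, hexagon, diamond, cross} and column 5 has {circle, square, hexagon, cross}, leaving only star.
Row 1, column 2: row 1 has {square, triangle, star, hexagon, diamond, cross} and column 2 has {square, triangle, diamond, cross}, leaving only circle.
Row 3, column 1: row 3 has {circle, square, star, hexagon, cross} and column 1 has {square, hexagon, diamond, cross}, leaving only triangle.
Row 3, column 3: row 3 has {circle, square, triangle, star, hexagon, cross} and column 3 has {circle, triangle, star, hexagon, cross}, leaving only diamond.
Row 4, column 4: row 4 has {triangle, hexagon, cross} and column 4 has {circle, triangle, star, diamond}, leaving only square.
Row 4, column 7: row 4 has {square, triangle, hexagon, cross} and column 7 has {circle, square, star, hexagon, cross}, leaving only diamond.
Row 4, column 6: row 4 has {square, triangle, hexagon, diamond, cross} and column 6 has {circle, square, triangle, hexagon, cross}, leaving only star.
Row 4 already has {square, triangle, star, hexagon, diamond, cross} and column 1 already has {square, triangle, hexagon, diamond, cross}, so row 4, column 1 must be circle.

circle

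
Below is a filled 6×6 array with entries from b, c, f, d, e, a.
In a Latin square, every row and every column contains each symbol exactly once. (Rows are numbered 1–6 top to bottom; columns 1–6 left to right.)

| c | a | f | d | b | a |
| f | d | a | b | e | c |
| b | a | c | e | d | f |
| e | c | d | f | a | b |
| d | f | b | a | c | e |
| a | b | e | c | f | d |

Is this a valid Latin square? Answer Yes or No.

No

Row 1 contains a twice (at columns 2 and 6), so it is not a permutation.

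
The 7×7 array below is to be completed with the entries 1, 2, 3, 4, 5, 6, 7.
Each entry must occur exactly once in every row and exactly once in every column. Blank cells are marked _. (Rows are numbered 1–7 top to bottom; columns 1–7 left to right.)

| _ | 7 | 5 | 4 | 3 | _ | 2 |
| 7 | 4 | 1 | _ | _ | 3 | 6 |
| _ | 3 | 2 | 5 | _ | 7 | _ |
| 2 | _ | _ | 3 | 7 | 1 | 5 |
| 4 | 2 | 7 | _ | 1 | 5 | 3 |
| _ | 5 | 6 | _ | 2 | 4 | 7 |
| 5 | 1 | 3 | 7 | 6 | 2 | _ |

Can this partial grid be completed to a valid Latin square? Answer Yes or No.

No row or column among the givens repeats a symbol, and propagating forced cells runs into no contradiction.
One valid completion exists (for instance, 1 7 5 4 3 6 2 / 7 4 1 2 5 3 6 / 6 3 2 5 4 7 1 / 2 6 4 3 7 1 5 / 4 2 7 6 1 5 3 / 3 5 6 1 2 4 7 / 5 1 3 7 6 2 4).

Yes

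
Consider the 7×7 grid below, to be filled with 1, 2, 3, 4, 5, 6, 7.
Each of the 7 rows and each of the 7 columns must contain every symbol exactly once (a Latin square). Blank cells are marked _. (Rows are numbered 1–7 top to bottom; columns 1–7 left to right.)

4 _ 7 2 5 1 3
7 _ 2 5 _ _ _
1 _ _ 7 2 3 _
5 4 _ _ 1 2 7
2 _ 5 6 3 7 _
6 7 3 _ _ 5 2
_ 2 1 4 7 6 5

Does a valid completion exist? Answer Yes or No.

Yes

No row or column among the givens repeats a symbol, and propagating forced cells runs into no contradiction.
One valid completion exists (for instance, 4 6 7 2 5 1 3 / 7 3 2 5 6 4 1 / 1 5 4 7 2 3 6 / 5 4 6 3 1 2 7 / 2 1 5 6 3 7 4 / 6 7 3 1 4 5 2 / 3 2 1 4 7 6 5).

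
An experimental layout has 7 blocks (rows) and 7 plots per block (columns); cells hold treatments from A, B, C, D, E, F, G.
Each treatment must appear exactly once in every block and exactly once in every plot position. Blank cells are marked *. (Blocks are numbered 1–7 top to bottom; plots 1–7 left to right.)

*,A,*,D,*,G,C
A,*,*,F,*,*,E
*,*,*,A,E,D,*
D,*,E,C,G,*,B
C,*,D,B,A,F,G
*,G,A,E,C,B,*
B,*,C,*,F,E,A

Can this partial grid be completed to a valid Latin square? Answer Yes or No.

No block or plot among the givens repeats a symbol, and propagating forced cells runs into no contradiction.
One valid completion exists (for instance, E A F D B G C / A B G F D C E / G C B A E D F / D F E C G A B / C E D B A F G / F G A E C B D / B D C G F E A).

Yes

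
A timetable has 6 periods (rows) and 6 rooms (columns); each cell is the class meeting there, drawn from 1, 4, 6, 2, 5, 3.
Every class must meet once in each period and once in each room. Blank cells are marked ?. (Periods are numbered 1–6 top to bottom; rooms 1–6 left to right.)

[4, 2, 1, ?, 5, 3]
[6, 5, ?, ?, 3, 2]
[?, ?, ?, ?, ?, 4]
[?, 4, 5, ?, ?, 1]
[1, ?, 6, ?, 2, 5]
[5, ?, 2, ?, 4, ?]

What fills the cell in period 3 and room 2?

6

Period 1, room 4: period 1 has {1, 4, 2, 5, 3} and room 4 has {}, leaving only 6.
Period 2, room 3: period 2 has {6, 2, 5, 3} and room 3 has {1, 6, 2, 5}, leaving only 4.
Period 2, room 4: period 2 has {4, 6, 2, 5, 3} and room 4 has {6}, leaving only 1.
Period 3, room 3: period 3 has {4} and room 3 has {1, 4, 6, 2, 5}, leaving only 3.
Period 3, room 1: period 3 has {4, 3} and room 1 has {1, 4, 6, 5}, leaving only 2.
Period 3, room 4: period 3 has {4, 2, 3} and room 4 has {1, 6}, leaving only 5.
Period 4, room 1: period 4 has {1, 4, 5} and room 1 has {1, 4, 6, 2, 5}, leaving only 3.
Period 4, room 4: period 4 has {1, 4, 5, 3} and room 4 has {1, 6, 5}, leaving only 2.
Period 4, room 5: period 4 has {1, 4, 2, 5, 3} and room 5 has {4, 2, 5, 3}, leaving only 6.
Period 3, room 5: period 3 has {4, 2, 5, 3} and room 5 has {4, 6, 2, 5, 3}, leaving only 1.
Period 3 already has {1, 4, 2, 5, 3} and room 2 already has {4, 2, 5}, so period 3, room 2 must be 6.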